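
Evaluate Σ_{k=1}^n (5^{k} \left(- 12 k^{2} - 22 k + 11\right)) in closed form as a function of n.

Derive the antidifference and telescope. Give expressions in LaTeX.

S(n) = - 15 \cdot 5^{n} n^{2} - 20 \cdot 5^{n} n + 15 \cdot 5^{n} - 15

t_(k+1)/t_k = 5*(12*k**2 + 46*k + 23)/(12*k**2 + 22*k - 11).
Factor: A=5; B=1; C=k**2 + 11*k/6 - 11/12.
Need (5)·f(k+1) − (1)·f(k) = k**2 + 11*k/6 - 11/12.
deg f ≤ 2 (via 0,0,2).
Solve for f: f(k) = (3*k**2 - 2*k - 4)/12 (degree 2 ≤ 2).
Certificate R = B(k−1)f/C = (3*k**2 - 2*k - 4)/(12*k**2 + 22*k - 11) gives s_k = 5**k*(-3*k**2 + 2*k + 4).
Δs = 5**k*(-12*k**2 - 22*k + 11), as required.
Evaluate: s_(n+1) = 5**(n + 1)*(-3*n**2 - 4*n + 3); subtract s_(1) = 15 ⇒ S(n) = -15*5**n*n**2 - 20*5**n*n + 15*5**n - 15.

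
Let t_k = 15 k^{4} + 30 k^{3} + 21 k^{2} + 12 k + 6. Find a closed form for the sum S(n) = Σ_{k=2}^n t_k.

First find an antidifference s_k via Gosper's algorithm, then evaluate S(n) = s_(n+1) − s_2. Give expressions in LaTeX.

S(n) = 3 n^{5} + 15 n^{4} + 27 n^{3} + 24 n^{2} + 15 n - 84

t_(k+1)/t_k = (5*k**4 + 30*k**3 + 67*k**2 + 68*k + 28)/(5*k**4 + 10*k**3 + 7*k**2 + 4*k + 2).
Gosper form: A/B · C(k+1)/C(k) with A=1, B=1, C=k**4 + 2*k**3 + 7*k**2/5 + 4*k/5 + 2/5.
Set up (1)·f(k+1) − (1)·f(k) − (k**4 + 2*k**3 + 7*k**2/5 + 4*k/5 + 2/5) = 0.
Bound: deg f ≤ 5.
Solve for f: f(k) = k*(k + 1)*(k**3 - k**2 + 1)/5 (degree 5 ≤ 5).
Get s_k = R·t_k = 3*k*(k**4 - k**2 + k + 1) with R(k) = B(k−1)f(k)/C(k) = k*(k**3 - k**2 + 1)/((k + 1)*(5*k**2 + 2)).
Verify: 15*k**4 + 30*k**3 + 21*k**2 + 12*k + 6 matches t_k.
Σ_(k=2)^n t_k = s_(n+1) − s_(2) = (3*n**5 + 15*n**4 + 27*n**3 + 24*n**2 + 15*n + 6) − (90), i.e. 3*n**5 + 15*n**4 + 27*n**3 + 24*n**2 + 15*n - 84.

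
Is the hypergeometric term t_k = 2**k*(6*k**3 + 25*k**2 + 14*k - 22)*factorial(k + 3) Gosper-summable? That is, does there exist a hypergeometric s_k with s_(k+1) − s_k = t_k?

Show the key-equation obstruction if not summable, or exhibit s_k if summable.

t_(k+1)/t_k = 2*(6*k**4 + 67*k**3 + 254*k**2 + 351*k + 92)/(6*k**3 + 25*k**2 + 14*k - 22).
So A=2*k + 8 and B=1, with C=k**3 + 25*k**2/6 + 7*k/3 - 11/3.
f must satisfy (2*k + 8)·f(k+1) − (1)·f(k) = k**3 + 25*k**2/6 + 7*k/3 - 11/3.
From deg A=1, deg B=0, deg C=3: d=2.
Solve for f: f(k) = (3*k**2 - 4*k - 2)/6 (degree 2 ≤ 2).
Then R = B(k−1)f/C = (3*k**2 - 4*k - 2)/(6*k**3 + 25*k**2 + 14*k - 22), so s_k = R(k)·t_k = 2**k*(3*k**2 - 4*k - 2)*factorial(k + 3).
Δs = 2**k*(6*k**3 + 25*k**2 + 14*k - 22)*factorial(k + 3), as required.

Yes. s_k = 2**k*(3*k**2 - 4*k - 2)*factorial(k + 3).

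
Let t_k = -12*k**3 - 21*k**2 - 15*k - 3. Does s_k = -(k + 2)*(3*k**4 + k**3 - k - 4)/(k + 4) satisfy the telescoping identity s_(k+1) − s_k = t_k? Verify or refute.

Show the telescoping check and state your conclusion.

s_(k+1) = (k + 3)*(k - 3*(k + 1)**4 - (k + 1)**3 + 5)/(k + 5)
s_(k+1) − s_k = (-12*k**5 - 111*k**4 - 308*k**3 - 360*k**2 - 199*k - 28)/(k**2 + 9*k + 20)
(s_(k+1) − s_k) − t_k = 2*(9*k**4 + 68*k**3 + 99*k**2 + 64*k + 16)/(k**2 + 9*k + 20)

Invalid: residual 2*(9*k**4 + 68*k**3 + 99*k**2 + 64*k + 16)/(k**2 + 9*k + 20) ≠ 0.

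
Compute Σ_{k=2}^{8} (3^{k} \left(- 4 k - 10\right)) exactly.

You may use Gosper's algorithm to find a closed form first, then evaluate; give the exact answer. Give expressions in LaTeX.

Σ = -393606

Ratio r(k) = 3*(2*k + 7)/(2*k + 5).
Factor: A=3; B=1; C=k + 5/2.
f must satisfy (3)·f(k+1) − (1)·f(k) = k + 5/2.
d = 1 from the (0,0,1) case.
Solve for f: f(k) = (k + 1)/2 (degree 1 ≤ 1).
So s_k = (B(k−1)f/C)·t_k = ((k + 1)/(2*k + 5))·t_k = -2*3**k*(k + 1).
Verify: 3**k*(-4*k - 10) matches t_k.
Evaluate s at k=9 and k=2: -393660 and -54; difference -393606.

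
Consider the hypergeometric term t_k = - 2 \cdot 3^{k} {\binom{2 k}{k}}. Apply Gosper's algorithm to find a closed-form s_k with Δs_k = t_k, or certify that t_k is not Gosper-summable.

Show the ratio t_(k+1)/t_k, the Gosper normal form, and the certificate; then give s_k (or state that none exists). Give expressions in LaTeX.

none (Gosper's algorithm certifies no s_k)

t_(k+1)/t_k = 6*(2*k + 1)/(k + 1).
Factor: A=12*k + 6; B=k + 1; C=1.
Set up (12*k + 6)·f(k+1) − (k)·f(k) − (1) = 0.
Degrees (1,1,0) ⇒ d ≤ -1.
Negative degree bound (-1): no f exists, t_k not Gosper-summable.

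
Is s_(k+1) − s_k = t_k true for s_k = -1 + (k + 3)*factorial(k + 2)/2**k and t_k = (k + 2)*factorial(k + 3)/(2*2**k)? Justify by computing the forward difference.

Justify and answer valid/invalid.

s_(k+1) = 2**(-k - 1)*(k + 4)*factorial(k + 3) - 1
s_(k+1) − s_k = (k + 2)*factorial(k + 3)/(2*2**k)
(s_(k+1) − s_k) − t_k = 0

Valid — Δs_k = t_k.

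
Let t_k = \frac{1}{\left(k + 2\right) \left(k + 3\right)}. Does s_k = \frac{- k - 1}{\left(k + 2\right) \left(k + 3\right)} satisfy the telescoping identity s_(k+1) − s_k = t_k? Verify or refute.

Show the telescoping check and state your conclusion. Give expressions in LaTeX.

s_(k+1) = (-k - 2)/((k + 3)*(k + 4))
s_(k+1) − s_k = k/(k**3 + 9*k**2 + 26*k + 24)
(s_(k+1) − s_k) − t_k = -4/(k**3 + 9*k**2 + 26*k + 24)

Invalid: residual - \frac{4}{k^{3} + 9 k^{2} + 26 k + 24} ≠ 0.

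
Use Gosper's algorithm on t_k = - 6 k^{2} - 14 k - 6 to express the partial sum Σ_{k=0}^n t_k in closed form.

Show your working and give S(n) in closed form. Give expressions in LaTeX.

S(n) = - 2 n^{3} - 10 n^{2} - 14 n - 6

Step 1: r(k) = (3*k**2 + 13*k + 13)/(3*k**2 + 7*k + 3).
Gosper form: A/B · C(k+1)/C(k) with A=1, B=1, C=k**2 + 7*k/3 + 1.
Key eq: (1)·f(k+1) = (1)·f(k) + (k**2 + 7*k/3 + 1).
From deg A=0, deg B=0, deg C=2: d=3.
Match coefficients ⇒ f(k) = k**2*(k + 2)/3.
R(k) = B(k−1)·f(k)/C(k) = k**2*(k + 2)/(3*k**2 + 7*k + 3); s_k = R·t_k = 2*k**2*(-k - 2).
Verify: -6*k**2 - 14*k - 6 matches t_k.
Telescope: S(n) = s_(n+1) − s_(0) = -2*n**3 - 10*n**2 - 14*n - 6 − (0) = -2*n**3 - 10*n**2 - 14*n - 6.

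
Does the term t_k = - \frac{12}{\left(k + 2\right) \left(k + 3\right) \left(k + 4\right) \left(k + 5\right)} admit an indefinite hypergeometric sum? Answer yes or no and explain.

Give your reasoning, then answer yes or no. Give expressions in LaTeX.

Step 1: r(k) = (k + 2)/(k + 6).
Take A(k)=k + 2, B(k)=k + 6, C(k)=1.
Solve (k + 2)·f(k+1) − (k + 5)·f(k) = 1.
Bound: deg f ≤ 3.
Match coefficients ⇒ f(k) = k*(k**2 + 9*k + 26)/72.
R(k) = B(k−1)·f(k)/C(k) = k*(k + 5)*(k**2 + 9*k + 26)/72; s_k = R·t_k = k*(-k**2 - 9*k - 26)/(6*(k + 2)*(k + 3)*(k + 4)).
Δs = -12/(k**4 + 14*k**3 + 71*k**2 + 154*k + 120), as required.

Yes. s_k = \frac{k \left(- k^{2} - 9 k - 26\right)}{6 \left(k + 2\right) \left(k + 3\right) \left(k + 4\right)}.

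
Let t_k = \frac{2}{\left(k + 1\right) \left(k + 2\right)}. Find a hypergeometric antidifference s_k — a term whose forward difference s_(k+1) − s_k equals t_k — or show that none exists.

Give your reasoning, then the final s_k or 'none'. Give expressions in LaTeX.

t_(k+1)/t_k = (k + 1)/(k + 3).
So A=k + 1 and B=k + 3, with C=1.
Set up (k + 1)·f(k+1) − (k + 2)·f(k) − (1) = 0.
d = 1 from the (1,1,0) case.
Solve for f: f(k) = k (degree 1 ≤ 1).
Then R = B(k−1)f/C = k*(k + 2), so s_k = R(k)·t_k = 2*k/(k + 1).
Check: Δs_k = 2/(k**2 + 3*k + 2). ✓

s_k = \frac{2 k}{k + 1}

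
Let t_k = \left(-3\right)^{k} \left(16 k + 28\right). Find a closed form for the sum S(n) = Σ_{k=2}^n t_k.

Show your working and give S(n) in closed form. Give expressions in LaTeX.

S(n) = 12 \left(-3\right)^{n} n + 24 \left(-3\right)^{n} + 108

Ratio r(k) = 3*(-4*k - 11)/(4*k + 7).
A = -3, B = 1, C = k + 7/4.
Solve (-3)·f(k+1) − (1)·f(k) = k + 7/4.
From deg A=0, deg B=0, deg C=1: d=1.
A polynomial solution: f(k) = -(k + 1)/4.
Get s_k = R·t_k = -4*(-3)**k*(k + 1) with R(k) = B(k−1)f(k)/C(k) = -(k + 1)/(4*k + 7).
Check: Δs_k = (-3)**k*(16*k + 28). ✓
Evaluate: s_(n+1) = 12*(-3)**n*(n + 2); subtract s_(2) = -108 ⇒ S(n) = 12*(-3)**n*n + 24*(-3)**n + 108.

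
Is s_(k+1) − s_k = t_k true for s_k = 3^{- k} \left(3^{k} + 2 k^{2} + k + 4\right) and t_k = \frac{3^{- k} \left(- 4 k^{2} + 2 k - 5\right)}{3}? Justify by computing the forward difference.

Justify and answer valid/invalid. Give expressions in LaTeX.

s_(k+1) = (3*3**k + k + 2*(k + 1)**2 + 5)/(3*3**k)
s_(k+1) − s_k = (-4*k**2 + 2*k - 5)/(3*3**k)
(s_(k+1) − s_k) − t_k = 0

Valid — Δs_k = t_k.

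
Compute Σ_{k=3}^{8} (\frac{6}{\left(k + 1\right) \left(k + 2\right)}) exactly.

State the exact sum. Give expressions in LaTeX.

t_(k+1)/t_k = (k + 1)/(k + 3).
Gosper form: A/B · C(k+1)/C(k) with A=k + 1, B=k + 3, C=1.
Solve (k + 1)·f(k+1) − (k + 2)·f(k) = 1.
From deg A=1, deg B=1, deg C=0: d=1.
Match coefficients ⇒ f(k) = k.
Get s_k = R·t_k = 6*k/(k + 1) with R(k) = B(k−1)f(k)/C(k) = k*(k + 2).
Δs = 6/(k**2 + 3*k + 2), as required.
Sum = s_(9) − s_(3); s_(9) = 27/5, s_(3) = 9/2 ⇒ 9/10.

Σ = 9/10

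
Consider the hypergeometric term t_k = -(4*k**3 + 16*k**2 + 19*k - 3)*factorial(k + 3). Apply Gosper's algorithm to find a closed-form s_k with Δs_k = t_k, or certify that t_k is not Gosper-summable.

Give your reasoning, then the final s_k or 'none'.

Step 1: r(k) = (4*k**4 + 44*k**3 + 175*k**2 + 288*k + 144)/(4*k**3 + 16*k**2 + 19*k - 3).
Normal form (A,B,C) = (k + 4, 1, k**3 + 4*k**2 + 19*k/4 - 3/4).
f must satisfy (k + 4)·f(k+1) − (1)·f(k) = k**3 + 4*k**2 + 19*k/4 - 3/4.
Bound: deg f ≤ 2.
Solving with deg f ≤ 2: f(k) = (4*k**2 - 4*k - 1)/4.
Certificate R = B(k−1)f/C = (4*k**2 - 4*k - 1)/(4*k**3 + 16*k**2 + 19*k - 3) gives s_k = (-4*k**2 + 4*k + 1)*factorial(k + 3).
s_(k+1) − s_k = -(4*k**3 + 16*k**2 + 19*k - 3)*factorial(k + 3) = t_k.

s_k = (-4*k**2 + 4*k + 1)*factorial(k + 3)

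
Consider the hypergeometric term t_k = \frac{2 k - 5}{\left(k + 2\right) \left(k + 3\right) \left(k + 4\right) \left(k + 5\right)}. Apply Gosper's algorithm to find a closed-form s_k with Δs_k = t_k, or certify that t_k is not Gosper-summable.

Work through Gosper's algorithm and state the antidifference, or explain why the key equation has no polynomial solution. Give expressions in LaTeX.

Step 1: r(k) = (k + 2)*(2*k - 3)/((k + 6)*(2*k - 5)).
Factor: A=k + 2; B=k + 6; C=k - 5/2.
f must satisfy (k + 2)·f(k+1) − (k + 5)·f(k) = k - 5/2.
From deg A=1, deg B=1, deg C=1: d=3.
Coefficient equations give f(k) = -k*(k**2 + 9*k + 50)/48.
Certificate R = B(k−1)f/C = -k*(k + 5)*(k**2 + 9*k + 50)/(24*(2*k - 5)) gives s_k = k*(-k**2 - 9*k - 50)/(24*(k + 2)*(k + 3)*(k + 4)).
Δs = (2*k - 5)/(k**4 + 14*k**3 + 71*k**2 + 154*k + 120), as required.

s_k = \frac{k \left(- k^{2} - 9 k - 50\right)}{24 \left(k + 2\right) \left(k + 3\right) \left(k + 4\right)}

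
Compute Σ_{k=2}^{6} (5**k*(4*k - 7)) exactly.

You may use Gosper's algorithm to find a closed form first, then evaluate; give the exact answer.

Σ = 312525

Compute t_(k+1)/t_k: get 5*(4*k - 3)/(4*k - 7).
Take A(k)=5, B(k)=1, C(k)=k - 7/4.
Key eq: (5)·f(k+1) = (1)·f(k) + (k - 7/4).
Degrees (0,0,1) ⇒ d ≤ 1.
Solve for f: f(k) = (k - 3)/4 (degree 1 ≤ 1).
Certificate R = B(k−1)f/C = (k - 3)/(4*k - 7) gives s_k = 5**k*(k - 3).
Check: Δs_k = 5**k*(4*k - 7). ✓
Σ_(k=2)^(6) t_k = s_(7) − s_(2) = 312500 − (-25) = 312525.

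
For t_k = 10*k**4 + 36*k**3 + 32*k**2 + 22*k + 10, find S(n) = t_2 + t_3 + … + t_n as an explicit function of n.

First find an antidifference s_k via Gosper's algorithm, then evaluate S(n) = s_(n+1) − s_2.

S(n) = 2*n**5 + 14*n**4 + 32*n**3 + 36*n**2 + 26*n - 110

Ratio r(k) = (5*k**4 + 38*k**3 + 100*k**2 + 117*k + 55)/(5*k**4 + 18*k**3 + 16*k**2 + 11*k + 5).
Normal form (A,B,C) = (1, 1, k**4 + 18*k**3/5 + 16*k**2/5 + 11*k/5 + 1).
Need (1)·f(k+1) − (1)·f(k) = k**4 + 18*k**3/5 + 16*k**2/5 + 11*k/5 + 1.
d = 5 from the (0,0,4) case.
Solving with deg f ≤ 5: f(k) = k*(k**4 + 2*k**3 - 2*k**2 + 2*k + 2)/5.
R(k) = B(k−1)·f(k)/C(k) = k*(k**4 + 2*k**3 - 2*k**2 + 2*k + 2)/(5*k**4 + 18*k**3 + 16*k**2 + 11*k + 5); s_k = R·t_k = 2*k*(k**4 + 2*k**3 - 2*k**2 + 2*k + 2).
Verify: 10*k**4 + 36*k**3 + 32*k**2 + 22*k + 10 matches t_k.
Telescope: S(n) = s_(n+1) − s_(2) = 2*n**5 + 14*n**4 + 32*n**3 + 36*n**2 + 26*n + 10 − (120) = 2*n**5 + 14*n**4 + 32*n**3 + 36*n**2 + 26*n - 110.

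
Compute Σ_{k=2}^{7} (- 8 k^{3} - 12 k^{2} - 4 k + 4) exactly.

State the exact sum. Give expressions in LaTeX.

Σ = -8016

t_(k+1)/t_k = (k + 2*(k + 1)**3 + 3*(k + 1)**2)/(2*k**3 + 3*k**2 + k - 1).
Gosper form: A/B · C(k+1)/C(k) with A=1, B=1, C=k**3 + 3*k**2/2 + k/2 - 1/2.
Set up (1)·f(k+1) − (1)·f(k) − (k**3 + 3*k**2/2 + k/2 - 1/2) = 0.
Degrees (0,0,3) ⇒ d ≤ 4.
A polynomial solution: f(k) = k*(k**3 - k - 2)/4.
Certificate R = B(k−1)f/C = k*(k**3 - k - 2)/(2*(2*k**3 + 3*k**2 + k - 1)) gives s_k = 2*k*(-k**3 + k + 2).
Check: Δs_k = -8*k**3 - 12*k**2 - 4*k + 4. ✓
Evaluate s at k=8 and k=2: -8032 and -16; difference -8016.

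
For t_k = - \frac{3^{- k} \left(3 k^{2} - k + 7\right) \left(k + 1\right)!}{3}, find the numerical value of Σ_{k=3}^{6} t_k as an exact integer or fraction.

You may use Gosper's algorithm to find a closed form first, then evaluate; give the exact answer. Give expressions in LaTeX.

Compute t_(k+1)/t_k: get (k + 2)*(-k + 3*(k + 1)**2 + 6)/(3*(3*k**2 - k + 7)).
Normal form (A,B,C) = (k/3 + 2/3, 1, k**2 - k/3 + 7/3).
f must satisfy (k/3 + 2/3)·f(k+1) − (1)·f(k) = k**2 - k/3 + 7/3.
d = 1 from the (1,0,2) case.
Coefficient equations give f(k) = 3*k - 1.
R(k) = B(k−1)·f(k)/C(k) = 3*(3*k - 1)/(3*k**2 - k + 7); s_k = R·t_k = -(3*k - 1)*factorial(k + 1)/3**k.
Δs = -(3*k**2 - k + 7)*factorial(k + 1)/(3*3**k), as required.
Σ_(k=3)^(6) t_k = s_(7) − s_(3) = -89600/243 − (-64/9) = -87872/243.

Σ = -87872/243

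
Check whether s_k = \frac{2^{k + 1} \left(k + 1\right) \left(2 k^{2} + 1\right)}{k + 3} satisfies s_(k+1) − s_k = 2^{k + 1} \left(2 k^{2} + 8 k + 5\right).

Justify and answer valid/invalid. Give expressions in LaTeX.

s_(k+1) = 2**(k + 2)*(k + 2)*(2*(k + 1)**2 + 1)/(k + 4)
s_(k+1) − s_k = 2**(k + 1)*(2*k**4 + 18*k**3 + 61*k**2 + 73*k + 32)/(k**2 + 7*k + 12)
(s_(k+1) − s_k) − t_k = 2**(k + 2)*(-2*k**3 - 12*k**2 - 29*k - 14)/(k**2 + 7*k + 12)

Invalid: residual \frac{2^{k + 2} \left(- 2 k^{3} - 12 k^{2} - 29 k - 14\right)}{k^{2} + 7 k + 12} ≠ 0.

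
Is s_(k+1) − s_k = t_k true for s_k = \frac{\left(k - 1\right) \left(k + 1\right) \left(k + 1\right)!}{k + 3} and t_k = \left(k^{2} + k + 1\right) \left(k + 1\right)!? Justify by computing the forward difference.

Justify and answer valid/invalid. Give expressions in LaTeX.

s_(k+1) = k*(k + 2)*factorial(k + 2)/(k + 4)
s_(k+1) − s_k = (k**4 + 6*k**3 + 12*k**2 + 13*k + 4)*factorial(k + 1)/((k + 3)*(k + 4))
(s_(k+1) − s_k) − t_k = -2*(k**3 + 4*k**2 + 3*k + 4)*factorial(k + 1)/((k + 3)*(k + 4))

Invalid: residual - \frac{2 \left(k^{3} + 4 k^{2} + 3 k + 4\right) \left(k + 1\right)!}{\left(k + 3\right) \left(k + 4\right)} ≠ 0.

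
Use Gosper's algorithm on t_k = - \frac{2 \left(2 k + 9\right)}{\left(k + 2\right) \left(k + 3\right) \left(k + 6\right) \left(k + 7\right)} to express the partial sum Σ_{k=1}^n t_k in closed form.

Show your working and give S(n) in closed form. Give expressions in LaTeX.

S(n) = \frac{2 n \left(- n - 10\right)}{21 \left(n^{2} + 10 n + 21\right)}

The ratio is (k + 2)*(k + 6)*(2*k + 11)/((k + 4)*(k + 8)*(2*k + 9)).
Gosper form: A/B · C(k+1)/C(k) with A=k + 2, B=k + 8, C=k**3 + 27*k**2/2 + 121*k/2 + 90.
Solve (k + 2)·f(k+1) − (k + 7)·f(k) = k**3 + 27*k**2/2 + 121*k/2 + 90.
From deg A=1, deg B=1, deg C=3: d=5.
Solve for f: f(k) = k*(k + 3)*(k + 4)*(k + 5)*(k + 8)/24 (degree 5 ≤ 5).
R(k) = B(k−1)·f(k)/C(k) = k*(k + 3)*(k + 7)*(k + 8)/(12*(2*k + 9)); s_k = R·t_k = k*(-k - 8)/(6*(k**2 + 8*k + 12)).
Verify: 2*(-2*k - 9)/(k**4 + 18*k**3 + 113*k**2 + 288*k + 252) matches t_k.
Evaluate: s_(n+1) = (-n**2 - 10*n - 9)/(6*(n**2 + 10*n + 21)); subtract s_(1) = -1/14 ⇒ S(n) = 2*n*(-n - 10)/(21*(n**2 + 10*n + 21)).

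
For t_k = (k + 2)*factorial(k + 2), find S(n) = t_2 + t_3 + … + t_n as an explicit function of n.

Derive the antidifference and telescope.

Step 1: r(k) = (k + 3)**2/(k + 2).
Factor: A=k + 3; B=1; C=k + 2.
Key eq: (k + 3)·f(k+1) = (1)·f(k) + (k + 2).
Degrees (1,0,1) ⇒ d ≤ 0.
Solving with deg f ≤ 0: f(k) = 1.
Then R = B(k−1)f/C = 1/(k + 2), so s_k = R(k)·t_k = factorial(k + 2).
Check: Δs_k = (k + 2)*factorial(k + 2). ✓
Σ_(k=2)^n t_k = s_(n+1) − s_(2) = (factorial(n + 3)) − (24), i.e. factorial(n + 3) - 24.

S(n) = factorial(n + 3) - 24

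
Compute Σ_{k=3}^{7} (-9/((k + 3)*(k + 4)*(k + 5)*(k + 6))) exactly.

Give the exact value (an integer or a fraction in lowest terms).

The ratio is (k + 3)/(k + 7).
So A=k + 3 and B=k + 7, with C=1.
Set up (k + 3)·f(k+1) − (k + 6)·f(k) − (1) = 0.
d = 3 from the (1,1,0) case.
Solving with deg f ≤ 3: f(k) = k*(k**2 + 12*k + 47)/180.
Get s_k = R·t_k = k*(-k**2 - 12*k - 47)/(20*(k + 3)*(k + 4)*(k + 5)) with R(k) = B(k−1)f(k)/C(k) = k*(k + 6)*(k**2 + 12*k + 47)/180.
Verify: -9/(k**4 + 18*k**3 + 119*k**2 + 342*k + 360) matches t_k.
Evaluate s at k=8 and k=3: -69/1430 and -23/560; difference -115/16016.

Σ = -115/16016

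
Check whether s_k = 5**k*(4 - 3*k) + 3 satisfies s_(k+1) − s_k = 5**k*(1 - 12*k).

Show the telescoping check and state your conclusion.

s_(k+1) = 5**(k + 1)*(1 - 3*k) + 3
s_(k+1) − s_k = 5**k*(1 - 12*k)
(s_(k+1) − s_k) − t_k = 0

valid; difference matches t_k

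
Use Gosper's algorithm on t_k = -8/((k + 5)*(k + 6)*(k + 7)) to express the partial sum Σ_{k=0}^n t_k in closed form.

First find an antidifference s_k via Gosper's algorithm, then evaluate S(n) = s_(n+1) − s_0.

S(n) = 2*(-n**2 - 13*n - 12)/(15*(n**2 + 13*n + 42))

Compute t_(k+1)/t_k: get (k + 5)/(k + 8).
Normal form (A,B,C) = (k + 5, k + 8, 1).
Set up (k + 5)·f(k+1) − (k + 7)·f(k) − (1) = 0.
Degrees (1,1,0) ⇒ d ≤ 2.
Solving with deg f ≤ 2: f(k) = k*(k + 11)/60.
Get s_k = R·t_k = 2*k*(-k - 11)/(15*(k + 5)*(k + 6)) with R(k) = B(k−1)f(k)/C(k) = k*(k + 7)*(k + 11)/60.
Verify: -8/(k**3 + 18*k**2 + 107*k + 210) matches t_k.
Telescope: S(n) = s_(n+1) − s_(0) = 2*(-n**2 - 13*n - 12)/(15*(n**2 + 13*n + 42)) − (0) = 2*(-n**2 - 13*n - 12)/(15*(n**2 + 13*n + 42)).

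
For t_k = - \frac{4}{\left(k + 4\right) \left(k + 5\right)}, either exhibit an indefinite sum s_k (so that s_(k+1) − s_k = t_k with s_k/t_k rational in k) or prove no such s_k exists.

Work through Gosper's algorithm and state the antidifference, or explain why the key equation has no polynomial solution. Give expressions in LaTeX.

s_k = - \frac{k}{k + 4}

Compute t_(k+1)/t_k: get (k + 4)/(k + 6).
Gosper form: A/B · C(k+1)/C(k) with A=k + 4, B=k + 6, C=1.
f must satisfy (k + 4)·f(k+1) − (k + 5)·f(k) = 1.
Degrees (1,1,0) ⇒ d ≤ 1.
Match coefficients ⇒ f(k) = k/4.
Get s_k = R·t_k = -k/(k + 4) with R(k) = B(k−1)f(k)/C(k) = k*(k + 5)/4.
Δs = -4/(k**2 + 9*k + 20), as required.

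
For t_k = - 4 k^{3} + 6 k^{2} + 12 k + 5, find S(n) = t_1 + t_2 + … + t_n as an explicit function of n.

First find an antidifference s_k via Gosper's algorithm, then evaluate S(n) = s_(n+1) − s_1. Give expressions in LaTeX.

Step 1: r(k) = (4*k**3 + 6*k**2 - 12*k - 19)/(4*k**3 - 6*k**2 - 12*k - 5).
Take A(k)=1, B(k)=1, C(k)=k**3 - 3*k**2/2 - 3*k - 5/4.
f must satisfy (1)·f(k+1) − (1)·f(k) = k**3 - 3*k**2/2 - 3*k - 5/4.
d = 4 from the (0,0,3) case.
A polynomial solution: f(k) = k**2*(k**2 - 4*k - 2)/4.
R(k) = B(k−1)·f(k)/C(k) = k**2*(k**2 - 4*k - 2)/(4*k**3 - 6*k**2 - 12*k - 5); s_k = R·t_k = k**2*(-k**2 + 4*k + 2).
Check: Δs_k = -4*k**3 + 6*k**2 + 12*k + 5. ✓
Σ_(k=1)^n t_k = s_(n+1) − s_(1) = (-n**4 + 8*n**2 + 12*n + 5) − (5), i.e. n*(-n**3 + 8*n + 12).

S(n) = n \left(- n^{3} + 8 n + 12\right)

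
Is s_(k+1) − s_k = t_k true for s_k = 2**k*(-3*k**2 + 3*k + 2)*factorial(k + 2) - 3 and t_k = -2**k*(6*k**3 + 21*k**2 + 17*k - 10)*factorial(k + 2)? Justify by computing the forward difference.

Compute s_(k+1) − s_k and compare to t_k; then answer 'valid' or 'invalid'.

s_(k+1) = 2**(k + 1)*(3*k - 3*(k + 1)**2 + 5)*factorial(k + 3) - 3
s_(k+1) − s_k = -2**k*(6*k**3 + 21*k**2 + 17*k - 10)*factorial(k + 2)
(s_(k+1) − s_k) − t_k = 0

Valid: the claim telescopes to t_k.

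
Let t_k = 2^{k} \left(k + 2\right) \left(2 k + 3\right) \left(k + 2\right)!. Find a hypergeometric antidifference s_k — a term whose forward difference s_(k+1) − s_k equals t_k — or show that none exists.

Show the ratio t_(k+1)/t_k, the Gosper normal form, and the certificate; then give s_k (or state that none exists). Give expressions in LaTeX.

Ratio r(k) = (k + 3)**2*(4*k + 10)/((k + 2)*(2*k + 3)).
A = 2*k + 6, B = 1, C = k**2 + 7*k/2 + 3.
Key eq: (2*k + 6)·f(k+1) = (1)·f(k) + (k**2 + 7*k/2 + 3).
Bound: deg f ≤ 1.
A polynomial solution: f(k) = k/2.
Get s_k = R·t_k = 2**k*k*factorial(k + 2) with R(k) = B(k−1)f(k)/C(k) = k/((k + 2)*(2*k + 3)).
Check: Δs_k = 2**k*(k + 2)*(2*k + 3)*factorial(k + 2). ✓

s_k = 2^{k} k \left(k + 2\right)!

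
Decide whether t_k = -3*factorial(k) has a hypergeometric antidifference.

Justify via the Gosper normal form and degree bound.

No. Not Gosper-summable.

r(k) = k + 1 after simplifying.
Gosper form: A/B · C(k+1)/C(k) with A=k + 1, B=1, C=1.
Solve (k + 1)·f(k+1) − (1)·f(k) = 1.
Degrees (1,0,0) ⇒ d ≤ -1.
d = -1 < 0 ⇒ no nonzero polynomial f; not summable.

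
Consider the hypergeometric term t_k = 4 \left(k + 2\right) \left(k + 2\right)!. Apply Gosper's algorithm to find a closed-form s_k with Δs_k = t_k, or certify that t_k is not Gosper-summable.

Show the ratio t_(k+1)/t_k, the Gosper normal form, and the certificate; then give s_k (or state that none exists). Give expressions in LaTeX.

s_k = 4 \left(k + 2\right)!

The ratio is (k + 3)**2/(k + 2).
Take A(k)=k + 3, B(k)=1, C(k)=k + 2.
Solve (k + 3)·f(k+1) − (1)·f(k) = k + 2.
From deg A=1, deg B=0, deg C=1: d=0.
Solving with deg f ≤ 0: f(k) = 1.
Get s_k = R·t_k = 4*factorial(k + 2) with R(k) = B(k−1)f(k)/C(k) = 1/(k + 2).
s_(k+1) − s_k = 4*(k + 2)*factorial(k + 2) = t_k.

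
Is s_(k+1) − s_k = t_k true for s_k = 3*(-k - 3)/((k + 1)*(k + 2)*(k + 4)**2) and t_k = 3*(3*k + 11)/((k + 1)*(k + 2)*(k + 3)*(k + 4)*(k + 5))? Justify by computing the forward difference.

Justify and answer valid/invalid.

Invalid: residual 3*(-4*k**2 - 31*k - 59)/(k**7 + 24*k**6 + 240*k**5 + 1290*k**4 + 3999*k**3 + 7086*k**2 + 6560*k + 2400) ≠ 0.

s_(k+1) = 3*(-k - 4)/((k + 2)*(k + 3)*(k + 5)**2)
s_(k+1) − s_k = 3*(-(k + 1)*(k + 4)**3 + (k + 3)**2*(k + 5)**2)/((k + 1)*(k + 2)*(k + 3)*(k + 4)**2*(k + 5)**2)
(s_(k+1) − s_k) − t_k = 3*(-4*k**2 - 31*k - 59)/(k**7 + 24*k**6 + 240*k**5 + 1290*k**4 + 3999*k**3 + 7086*k**2 + 6560*k + 2400)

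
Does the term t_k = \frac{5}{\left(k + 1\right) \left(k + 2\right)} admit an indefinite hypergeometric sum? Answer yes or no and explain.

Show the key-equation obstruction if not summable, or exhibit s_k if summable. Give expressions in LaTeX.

r(k) = (k + 1)/(k + 3) after simplifying.
A = k + 1, B = k + 3, C = 1.
f must satisfy (k + 1)·f(k+1) − (k + 2)·f(k) = 1.
d = 1 from the (1,1,0) case.
Coefficient equations give f(k) = k.
Get s_k = R·t_k = 5*k/(k + 1) with R(k) = B(k−1)f(k)/C(k) = k*(k + 2).
Check: Δs_k = 5/(k**2 + 3*k + 2). ✓

Yes. s_k = \frac{5 k}{k + 1}.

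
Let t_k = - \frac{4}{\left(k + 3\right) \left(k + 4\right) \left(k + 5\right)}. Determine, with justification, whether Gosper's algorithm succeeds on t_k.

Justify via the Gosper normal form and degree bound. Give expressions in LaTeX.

r(k) = (k + 3)/(k + 6) after simplifying.
So A=k + 3 and B=k + 6, with C=1.
Set up (k + 3)·f(k+1) − (k + 5)·f(k) − (1) = 0.
Degrees (1,1,0) ⇒ d ≤ 2.
Match coefficients ⇒ f(k) = k*(k + 7)/24.
Get s_k = R·t_k = k*(-k - 7)/(6*(k + 3)*(k + 4)) with R(k) = B(k−1)f(k)/C(k) = k*(k + 5)*(k + 7)/24.
Δs = -4/(k**3 + 12*k**2 + 47*k + 60), as required.

Yes. s_k = \frac{k \left(- k - 7\right)}{6 \left(k + 3\right) \left(k + 4\right)}.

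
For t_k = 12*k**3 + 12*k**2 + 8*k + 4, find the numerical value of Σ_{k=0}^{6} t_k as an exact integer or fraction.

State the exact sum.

Σ = 6580

Step 1: r(k) = (3*k**3 + 12*k**2 + 17*k + 9)/(3*k**3 + 3*k**2 + 2*k + 1).
Gosper form: A/B · C(k+1)/C(k) with A=1, B=1, C=k**3 + k**2 + 2*k/3 + 1/3.
Set up (1)·f(k+1) − (1)·f(k) − (k**3 + k**2 + 2*k/3 + 1/3) = 0.
Degrees (0,0,3) ⇒ d ≤ 4.
Solve for f: f(k) = k*(3*k**3 - 2*k**2 + k + 2)/12 (degree 4 ≤ 4).
R(k) = B(k−1)·f(k)/C(k) = k*(3*k**3 - 2*k**2 + k + 2)/(4*(3*k**3 + 3*k**2 + 2*k + 1)); s_k = R·t_k = k*(3*k**3 - 2*k**2 + k + 2).
Check: Δs_k = 12*k**3 + 12*k**2 + 8*k + 4. ✓
Sum = s_(7) − s_(0); s_(7) = 6580, s_(0) = 0 ⇒ 6580.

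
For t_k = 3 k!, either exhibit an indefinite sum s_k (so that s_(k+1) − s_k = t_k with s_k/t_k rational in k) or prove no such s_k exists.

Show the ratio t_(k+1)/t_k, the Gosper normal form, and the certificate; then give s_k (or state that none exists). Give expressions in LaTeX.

t_(k+1)/t_k = k + 1.
Normal form (A,B,C) = (k + 1, 1, 1).
f must satisfy (k + 1)·f(k+1) − (1)·f(k) = 1.
Bound: deg f ≤ -1.
deg f ≤ -1 is impossible — no certificate.

not Gosper-summable; s_k does not exist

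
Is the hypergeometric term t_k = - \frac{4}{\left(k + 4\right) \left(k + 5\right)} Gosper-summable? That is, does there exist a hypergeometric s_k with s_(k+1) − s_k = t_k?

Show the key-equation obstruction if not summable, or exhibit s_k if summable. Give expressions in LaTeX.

Step 1: r(k) = (k + 4)/(k + 6).
Normal form (A,B,C) = (k + 4, k + 6, 1).
Set up (k + 4)·f(k+1) − (k + 5)·f(k) − (1) = 0.
Degrees (1,1,0) ⇒ d ≤ 1.
A polynomial solution: f(k) = k/4.
So s_k = (B(k−1)f/C)·t_k = (k*(k + 5)/4)·t_k = -k/(k + 4).
Δs = -4/(k**2 + 9*k + 20), as required.

Yes. s_k = - \frac{k}{k + 4}.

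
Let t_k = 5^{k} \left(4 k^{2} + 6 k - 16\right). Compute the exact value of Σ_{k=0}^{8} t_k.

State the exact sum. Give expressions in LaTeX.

Step 1: r(k) = 5*(2*k**2 + 7*k - 3)/(2*k**2 + 3*k - 8).
Normal form (A,B,C) = (5, 1, k**2 + 3*k/2 - 4).
Set up (5)·f(k+1) − (1)·f(k) − (k**2 + 3*k/2 - 4) = 0.
d = 2 from the (0,0,2) case.
A polynomial solution: f(k) = (k**2 - k - 4)/4.
R(k) = B(k−1)·f(k)/C(k) = (k**2 - k - 4)/(2*(2*k**2 + 3*k - 8)); s_k = R·t_k = 5**k*(k**2 - k - 4).
Verify: 5**k*(4*k**2 + 6*k - 16) matches t_k.
Σ_(k=0)^(8) t_k = s_(9) − s_(0) = 132812500 − (-4) = 132812504.

Σ = 132812504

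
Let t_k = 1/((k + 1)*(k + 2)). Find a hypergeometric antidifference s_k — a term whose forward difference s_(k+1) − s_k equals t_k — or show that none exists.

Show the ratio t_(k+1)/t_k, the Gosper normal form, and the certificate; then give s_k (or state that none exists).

s_k = k/(k + 1)

Compute t_(k+1)/t_k: get (k + 1)/(k + 3).
Take A(k)=k + 1, B(k)=k + 3, C(k)=1.
Need (k + 1)·f(k+1) − (k + 2)·f(k) = 1.
deg f ≤ 1 (via 1,1,0).
A polynomial solution: f(k) = k.
Get s_k = R·t_k = k/(k + 1) with R(k) = B(k−1)f(k)/C(k) = k*(k + 2).
s_(k+1) − s_k = 1/(k**2 + 3*k + 2) = t_k.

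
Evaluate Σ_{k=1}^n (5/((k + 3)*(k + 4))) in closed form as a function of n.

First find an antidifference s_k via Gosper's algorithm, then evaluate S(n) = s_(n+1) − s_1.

S(n) = 5*n/(4*(n + 4))

The ratio is (k + 3)/(k + 5).
Factor: A=k + 3; B=k + 5; C=1.
f must satisfy (k + 3)·f(k+1) − (k + 4)·f(k) = 1.
Bound: deg f ≤ 1.
Match coefficients ⇒ f(k) = k/3.
Certificate R = B(k−1)f/C = k*(k + 4)/3 gives s_k = 5*k/(3*(k + 3)).
s_(k+1) − s_k = 5/(k**2 + 7*k + 12) = t_k.
Evaluate: s_(n+1) = 5*(n + 1)/(3*(n + 4)); subtract s_(1) = 5/12 ⇒ S(n) = 5*n/(4*(n + 4)).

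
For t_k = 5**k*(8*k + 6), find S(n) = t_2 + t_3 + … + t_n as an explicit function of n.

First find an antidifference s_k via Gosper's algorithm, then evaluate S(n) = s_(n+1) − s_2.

S(n) = 10*5**n*n + 5*5**n - 75

The ratio is 5*(4*k + 7)/(4*k + 3).
So A=5 and B=1, with C=k + 3/4.
Set up (5)·f(k+1) − (1)·f(k) − (k + 3/4) = 0.
Degrees (0,0,1) ⇒ d ≤ 1.
Solving with deg f ≤ 1: f(k) = (2*k - 1)/8.
Then R = B(k−1)f/C = (2*k - 1)/(2*(4*k + 3)), so s_k = R(k)·t_k = 5**k*(2*k - 1).
Check: Δs_k = 5**k*(8*k + 6). ✓
Σ_(k=2)^n t_k = s_(n+1) − s_(2) = (5**(n + 1)*(2*n + 1)) − (75), i.e. 10*5**n*n + 5*5**n - 75.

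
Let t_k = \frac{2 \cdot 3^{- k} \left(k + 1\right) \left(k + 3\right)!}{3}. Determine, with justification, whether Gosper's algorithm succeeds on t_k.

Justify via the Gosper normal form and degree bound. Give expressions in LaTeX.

Step 1: r(k) = (k + 2)*(k + 4)/(3*(k + 1)).
Gosper form: A/B · C(k+1)/C(k) with A=k/3 + 4/3, B=1, C=k + 1.
f must satisfy (k/3 + 4/3)·f(k+1) − (1)·f(k) = k + 1.
d = 0 from the (1,0,1) case.
Match coefficients ⇒ f(k) = 3.
Then R = B(k−1)f/C = 3/(k + 1), so s_k = R(k)·t_k = 2*factorial(k + 3)/3**k.
Check: Δs_k = 2*(k + 1)*factorial(k + 3)/(3*3**k). ✓

Yes. s_k = 2 \cdot 3^{- k} \left(k + 3\right)!.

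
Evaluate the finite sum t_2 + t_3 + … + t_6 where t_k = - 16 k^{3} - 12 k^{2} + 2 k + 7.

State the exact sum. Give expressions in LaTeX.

Σ = -8045

Compute t_(k+1)/t_k: get (16*k**3 + 60*k**2 + 70*k + 19)/(16*k**3 + 12*k**2 - 2*k - 7).
Factor: A=1; B=1; C=k**3 + 3*k**2/4 - k/8 - 7/16.
Solve (1)·f(k+1) − (1)·f(k) = k**3 + 3*k**2/4 - k/8 - 7/16.
Bound: deg f ≤ 4.
Solving with deg f ≤ 4: f(k) = k*(4*k**3 - 4*k**2 - 3*k - 4)/16.
So s_k = (B(k−1)f/C)·t_k = (k*(4*k**3 - 4*k**2 - 3*k - 4)/(16*k**3 + 12*k**2 - 2*k - 7))·t_k = k*(-4*k**3 + 4*k**2 + 3*k + 4).
Δs = -16*k**3 - 12*k**2 + 2*k + 7, as required.
Σ_(k=2)^(6) t_k = s_(7) − s_(2) = -8057 − (-12) = -8045.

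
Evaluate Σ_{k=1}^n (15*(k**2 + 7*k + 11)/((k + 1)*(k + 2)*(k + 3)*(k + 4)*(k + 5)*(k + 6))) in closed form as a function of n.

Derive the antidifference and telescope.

r(k) = (k + 1)*(7*k + (k + 1)**2 + 18)/((k + 7)*(k**2 + 7*k + 11)) after simplifying.
A = k + 1, B = k + 7, C = k**2 + 7*k + 11.
Set up (k + 1)·f(k+1) − (k + 6)·f(k) − (k**2 + 7*k + 11) = 0.
From deg A=1, deg B=1, deg C=2: d=5.
Match coefficients ⇒ f(k) = k*(k + 2)*(k + 4)*(k**2 + 9*k + 23)/45.
Certificate R = B(k−1)f/C = k*(k + 2)*(k + 4)*(k + 6)*(k**2 + 9*k + 23)/(45*(k**2 + 7*k + 11)) gives s_k = k*(k**2 + 9*k + 23)/(3*(k**3 + 9*k**2 + 23*k + 15)).
Check: Δs_k = 15*(k**2 + 7*k + 11)/(k**6 + 21*k**5 + 175*k**4 + 735*k**3 + 1624*k**2 + 1764*k + 720). ✓
s_(n+1) = (n**3 + 12*n**2 + 44*n + 33)/(3*(n**3 + 12*n**2 + 44*n + 48)) and s_(1) = 11/48, so S(n) = 5*n*(n**2 + 12*n + 44)/(48*(n**3 + 12*n**2 + 44*n + 48)).

S(n) = 5*n*(n**2 + 12*n + 44)/(48*(n**3 + 12*n**2 + 44*n + 48))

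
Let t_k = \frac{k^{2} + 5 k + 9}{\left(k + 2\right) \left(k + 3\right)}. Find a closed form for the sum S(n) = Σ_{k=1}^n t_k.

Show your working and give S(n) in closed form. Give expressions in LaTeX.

The ratio is (k + 2)*(5*k + (k + 1)**2 + 14)/((k + 4)*(k**2 + 5*k + 9)).
Factor: A=k + 2; B=k + 4; C=k**2 + 5*k + 9.
Key eq: (k + 2)·f(k+1) = (k + 3)·f(k) + (k**2 + 5*k + 9).
d = 2 from the (1,1,2) case.
Solving with deg f ≤ 2: f(k) = k*(2*k + 7)/2.
Then R = B(k−1)f/C = k*(k + 3)*(2*k + 7)/(2*(k**2 + 5*k + 9)), so s_k = R(k)·t_k = k*(2*k + 7)/(2*(k + 2)).
Check: Δs_k = (k**2 + 5*k + 9)/(k**2 + 5*k + 6). ✓
Telescope: S(n) = s_(n+1) − s_(1) = (2*n**2 + 11*n + 9)/(2*(n + 3)) − (3/2) = n*(n + 4)/(n + 3).

S(n) = \frac{n \left(n + 4\right)}{n + 3}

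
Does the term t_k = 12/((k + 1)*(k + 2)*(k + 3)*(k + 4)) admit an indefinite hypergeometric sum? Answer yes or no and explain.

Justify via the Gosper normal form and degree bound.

Yes. s_k = 2*k*(k**2 + 6*k + 11)/(3*(k + 1)*(k + 2)*(k + 3)).

The ratio is (k + 1)/(k + 5).
Gosper form: A/B · C(k+1)/C(k) with A=k + 1, B=k + 5, C=1.
Solve (k + 1)·f(k+1) − (k + 4)·f(k) = 1.
d = 3 from the (1,1,0) case.
Coefficient equations give f(k) = k*(k**2 + 6*k + 11)/18.
R(k) = B(k−1)·f(k)/C(k) = k*(k + 4)*(k**2 + 6*k + 11)/18; s_k = R·t_k = 2*k*(k**2 + 6*k + 11)/(3*(k + 1)*(k + 2)*(k + 3)).
Δs = 12/(k**4 + 10*k**3 + 35*k**2 + 50*k + 24), as required.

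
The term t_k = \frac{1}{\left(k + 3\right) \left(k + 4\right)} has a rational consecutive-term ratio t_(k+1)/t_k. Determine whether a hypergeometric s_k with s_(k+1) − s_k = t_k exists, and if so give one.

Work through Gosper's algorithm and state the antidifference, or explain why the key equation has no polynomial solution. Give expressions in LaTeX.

s_k = \frac{k}{3 \left(k + 3\right)}

Compute t_(k+1)/t_k: get (k + 3)/(k + 5).
Take A(k)=k + 3, B(k)=k + 5, C(k)=1.
Key eq: (k + 3)·f(k+1) = (k + 4)·f(k) + (1).
Degrees (1,1,0) ⇒ d ≤ 1.
Coefficient equations give f(k) = k/3.
Get s_k = R·t_k = k/(3*(k + 3)) with R(k) = B(k−1)f(k)/C(k) = k*(k + 4)/3.
Check: Δs_k = 1/(k**2 + 7*k + 12). ✓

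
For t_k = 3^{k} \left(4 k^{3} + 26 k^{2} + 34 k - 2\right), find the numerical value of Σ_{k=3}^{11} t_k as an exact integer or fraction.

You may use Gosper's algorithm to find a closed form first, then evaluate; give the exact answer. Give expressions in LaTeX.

Σ = 2115133182

t_(k+1)/t_k = 3*(2*k**3 + 19*k**2 + 49*k + 31)/(2*k**3 + 13*k**2 + 17*k - 1).
Gosper form: A/B · C(k+1)/C(k) with A=3, B=1, C=k**3 + 13*k**2/2 + 17*k/2 - 1/2.
Solve (3)·f(k+1) − (1)·f(k) = k**3 + 13*k**2/2 + 17*k/2 - 1/2.
From deg A=0, deg B=0, deg C=3: d=3.
Coefficient equations give f(k) = (k**3 + 2*k**2 - 2*k - 2)/2.
Certificate R = B(k−1)f/C = (k**3 + 2*k**2 - 2*k - 2)/(2*k**3 + 13*k**2 + 17*k - 1) gives s_k = 2*3**k*(k**3 + 2*k**2 - 2*k - 2).
Δs = 3**k*(4*k**3 + 26*k**2 + 34*k - 2), as required.
Σ_(k=3)^(11) t_k = s_(12) − s_(3) = 2115135180 − (1998) = 2115133182.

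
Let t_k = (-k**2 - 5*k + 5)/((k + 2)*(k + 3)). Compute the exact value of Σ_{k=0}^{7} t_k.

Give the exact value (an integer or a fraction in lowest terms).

Ratio r(k) = (k + 2)*(5*k + (k + 1)**2)/((k + 4)*(k**2 + 5*k - 5)).
Gosper form: A/B · C(k+1)/C(k) with A=k + 2, B=k + 4, C=k**2 + 5*k - 5.
Need (k + 2)·f(k+1) − (k + 3)·f(k) = k**2 + 5*k - 5.
Degrees (1,1,2) ⇒ d ≤ 2.
Solve for f: f(k) = k*(2*k - 7)/2 (degree 2 ≤ 2).
R(k) = B(k−1)·f(k)/C(k) = k*(k + 3)*(2*k - 7)/(2*(k**2 + 5*k - 5)); s_k = R·t_k = k*(7 - 2*k)/(2*(k + 2)).
Δs = (-k**2 - 5*k + 5)/(k**2 + 5*k + 6), as required.
Telescoping: Σ = s_(8) − s_(0) = -18/5 − (0) = -18/5.

Σ = -18/5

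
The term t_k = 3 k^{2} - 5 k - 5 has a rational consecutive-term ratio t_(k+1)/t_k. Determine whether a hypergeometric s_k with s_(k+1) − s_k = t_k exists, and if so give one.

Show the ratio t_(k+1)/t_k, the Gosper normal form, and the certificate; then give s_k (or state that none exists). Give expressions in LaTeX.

s_k = k \left(k^{2} - 4 k - 2\right)

The ratio is (3*k**2 + k - 7)/(3*k**2 - 5*k - 5).
So A=1 and B=1, with C=k**2 - 5*k/3 - 5/3.
Key eq: (1)·f(k+1) = (1)·f(k) + (k**2 - 5*k/3 - 5/3).
deg f ≤ 3 (via 0,0,2).
Solving with deg f ≤ 3: f(k) = k*(k**2 - 4*k - 2)/3.
So s_k = (B(k−1)f/C)·t_k = (k*(k**2 - 4*k - 2)/(3*k**2 - 5*k - 5))·t_k = k*(k**2 - 4*k - 2).
s_(k+1) − s_k = 3*k**2 - 5*k - 5 = t_k.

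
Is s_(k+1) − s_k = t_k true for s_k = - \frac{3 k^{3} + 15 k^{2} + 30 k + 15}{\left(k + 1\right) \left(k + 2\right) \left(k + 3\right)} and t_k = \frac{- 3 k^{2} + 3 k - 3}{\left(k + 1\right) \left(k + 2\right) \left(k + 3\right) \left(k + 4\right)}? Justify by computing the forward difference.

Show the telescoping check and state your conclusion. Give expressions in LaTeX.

s_(k+1) = 3*(-10*k - (k + 1)**3 - 5*(k + 1)**2 - 15)/((k + 2)*(k + 3)*(k + 4))
s_(k+1) − s_k = 3*(-k**2 + k - 1)/(k**4 + 10*k**3 + 35*k**2 + 50*k + 24)
(s_(k+1) − s_k) − t_k = 0

Valid — Δs_k = t_k.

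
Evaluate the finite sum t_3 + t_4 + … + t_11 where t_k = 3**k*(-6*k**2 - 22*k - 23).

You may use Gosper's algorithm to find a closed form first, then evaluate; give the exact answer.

Σ = -244461861

r(k) = 3*(6*k**2 + 34*k + 51)/(6*k**2 + 22*k + 23) after simplifying.
Normal form (A,B,C) = (3, 1, k**2 + 11*k/3 + 23/6).
Solve (3)·f(k+1) − (1)·f(k) = k**2 + 11*k/3 + 23/6.
deg f ≤ 2 (via 0,0,2).
Solve for f: f(k) = (3*k**2 + 2*k + 4)/6 (degree 2 ≤ 2).
Get s_k = R·t_k = 3**k*(-3*k**2 - 2*k - 4) with R(k) = B(k−1)f(k)/C(k) = (3*k**2 + 2*k + 4)/(6*k**2 + 22*k + 23).
Verify: 3**k*(-6*k**2 - 22*k - 23) matches t_k.
Sum = s_(12) − s_(3); s_(12) = -244462860, s_(3) = -999 ⇒ -244461861.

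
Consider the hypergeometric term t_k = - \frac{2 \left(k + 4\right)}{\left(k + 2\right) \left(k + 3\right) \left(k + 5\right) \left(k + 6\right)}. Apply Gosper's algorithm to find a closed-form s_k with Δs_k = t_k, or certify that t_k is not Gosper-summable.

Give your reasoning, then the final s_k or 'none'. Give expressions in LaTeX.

s_k = \frac{k \left(- k - 7\right)}{10 \left(k^{2} + 7 k + 10\right)}

r(k) = (k + 2)*(k + 5)**2/((k + 4)**2*(k + 7)) after simplifying.
Normal form (A,B,C) = (k + 2, k + 7, k**2 + 8*k + 16).
Solve (k + 2)·f(k+1) − (k + 6)·f(k) = k**2 + 8*k + 16.
deg f ≤ 4 (via 1,1,2).
Coefficient equations give f(k) = k*(k + 3)*(k + 4)*(k + 7)/20.
Get s_k = R·t_k = k*(-k - 7)/(10*(k**2 + 7*k + 10)) with R(k) = B(k−1)f(k)/C(k) = k*(k + 3)*(k + 6)*(k + 7)/(20*(k + 4)).
s_(k+1) − s_k = 2*(-k - 4)/(k**4 + 16*k**3 + 91*k**2 + 216*k + 180) = t_k.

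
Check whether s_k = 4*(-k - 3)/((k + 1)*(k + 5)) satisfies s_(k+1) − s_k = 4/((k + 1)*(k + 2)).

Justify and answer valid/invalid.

Invalid: residual 8*(-2*k - 7)/(k**4 + 14*k**3 + 65*k**2 + 112*k + 60) ≠ 0.

s_(k+1) = 4*(-k - 4)/((k + 2)*(k + 6))
s_(k+1) − s_k = 4*(k**2 + 7*k + 16)/(k**4 + 14*k**3 + 65*k**2 + 112*k + 60)
(s_(k+1) − s_k) − t_k = 8*(-2*k - 7)/(k**4 + 14*k**3 + 65*k**2 + 112*k + 60)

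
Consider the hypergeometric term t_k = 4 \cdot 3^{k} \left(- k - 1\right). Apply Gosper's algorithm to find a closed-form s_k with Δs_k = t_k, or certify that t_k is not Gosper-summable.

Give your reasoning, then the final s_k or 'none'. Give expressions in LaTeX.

s_k = 3^{k} \left(1 - 2 k\right)

Ratio r(k) = 3*(k + 2)/(k + 1).
So A=3 and B=1, with C=k + 1.
Solve (3)·f(k+1) − (1)·f(k) = k + 1.
Degrees (0,0,1) ⇒ d ≤ 1.
A polynomial solution: f(k) = (2*k - 1)/4.
Certificate R = B(k−1)f/C = (2*k - 1)/(4*(k + 1)) gives s_k = 3**k*(1 - 2*k).
Verify: 4*3**k*(-k - 1) matches t_k.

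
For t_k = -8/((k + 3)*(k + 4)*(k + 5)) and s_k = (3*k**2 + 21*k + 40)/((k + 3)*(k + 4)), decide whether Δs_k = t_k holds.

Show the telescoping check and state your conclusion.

s_(k+1) = (21*k + 3*(k + 1)**2 + 61)/((k + 4)*(k + 5))
s_(k+1) − s_k = -8/(k**3 + 12*k**2 + 47*k + 60)
(s_(k+1) − s_k) − t_k = 0

valid (s_(k+1) − s_k reduces to t_k)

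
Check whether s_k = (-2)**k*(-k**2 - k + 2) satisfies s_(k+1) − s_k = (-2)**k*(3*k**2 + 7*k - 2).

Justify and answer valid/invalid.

valid; difference matches t_k

s_(k+1) = 2*(-2)**k*k*(k + 3)
s_(k+1) − s_k = (-2)**k*(3*k**2 + 7*k - 2)
(s_(k+1) − s_k) − t_k = 0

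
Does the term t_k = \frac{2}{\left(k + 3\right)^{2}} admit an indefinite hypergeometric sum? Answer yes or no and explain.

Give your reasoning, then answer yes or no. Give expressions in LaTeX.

No; the coefficient equations for f are inconsistent.

t_(k+1)/t_k = (k + 3)**2/(k + 4)**2.
So A=k**2 + 6*k + 9 and B=k**2 + 8*k + 16, with C=1.
Set up (k**2 + 6*k + 9)·f(k+1) − (k**2 + 6*k + 9)·f(k) − (1) = 0.
Degrees (2,2,0) ⇒ d ≤ 0.
f = c0 ⇒ A·f(k+1) − B(k−1)·f(k) − C = -1. The system {-1 = 0} is inconsistent; no antidifference.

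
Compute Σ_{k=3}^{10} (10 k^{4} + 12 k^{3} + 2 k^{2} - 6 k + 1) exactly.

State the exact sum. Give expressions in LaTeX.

Σ = 289808

The ratio is (10*k**4 + 52*k**3 + 98*k**2 + 74*k + 19)/(10*k**4 + 12*k**3 + 2*k**2 - 6*k + 1).
Normal form (A,B,C) = (1, 1, k**4 + 6*k**3/5 + k**2/5 - 3*k/5 + 1/10).
f must satisfy (1)·f(k+1) − (1)·f(k) = k**4 + 6*k**3/5 + k**2/5 - 3*k/5 + 1/10.
Degrees (0,0,4) ⇒ d ≤ 5.
A polynomial solution: f(k) = k*(2*k**4 - 2*k**3 - 2*k**2 - k + 4)/10.
R(k) = B(k−1)·f(k)/C(k) = k*(2*k**4 - 2*k**3 - 2*k**2 - k + 4)/(10*k**4 + 12*k**3 + 2*k**2 - 6*k + 1); s_k = R·t_k = k*(2*k**4 - 2*k**3 - 2*k**2 - k + 4).
s_(k+1) − s_k = 10*k**4 + 12*k**3 + 2*k**2 - 6*k + 1 = t_k.
Evaluate s at k=11 and k=3: 290081 and 273; difference 289808.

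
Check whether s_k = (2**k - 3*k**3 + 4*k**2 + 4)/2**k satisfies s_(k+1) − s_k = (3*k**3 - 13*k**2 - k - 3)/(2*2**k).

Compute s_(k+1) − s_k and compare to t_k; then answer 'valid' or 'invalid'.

Valid — Δs_k = t_k.

s_(k+1) = (2*2**k - 3*k**3 - 5*k**2 - k + 5)/(2*2**k)
s_(k+1) − s_k = (3*k**3 - 13*k**2 - k - 3)/(2*2**k)
(s_(k+1) − s_k) − t_k = 0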